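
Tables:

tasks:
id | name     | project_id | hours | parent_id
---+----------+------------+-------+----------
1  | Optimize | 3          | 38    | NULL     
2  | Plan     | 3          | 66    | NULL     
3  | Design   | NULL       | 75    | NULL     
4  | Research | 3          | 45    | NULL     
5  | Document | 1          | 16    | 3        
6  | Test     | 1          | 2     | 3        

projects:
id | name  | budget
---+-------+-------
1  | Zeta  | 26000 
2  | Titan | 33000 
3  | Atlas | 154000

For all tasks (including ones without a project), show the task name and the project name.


LEFT JOIN keeps every row from tasks (the left table); where project_id has no match in projects, the project columns become NULL. Walk through each task:
  - task 1 (Optimize): project_id=3 -> matches Atlas
  - task 2 (Plan): project_id=3 -> matches Atlas
  - task 3 (Design): project_id=NULL, no match -> kept with NULL
  - task 4 (Research): project_id=3 -> matches Atlas
  - task 5 (Document): project_id=1 -> matches Zeta
  - task 6 (Test): project_id=1 -> matches Zeta
All 6 rows appear; 1 has NULL project.

SQL:
SELECT a.name, b.name AS project
FROM tasks a
LEFT JOIN projects b ON a.project_id = b.id

Result:
name     | project
---------+--------
Optimize | Atlas  
Plan     | Atlas  
Design   | NULL   
Research | Atlas  
Document | Zeta   
Test     | Zeta   


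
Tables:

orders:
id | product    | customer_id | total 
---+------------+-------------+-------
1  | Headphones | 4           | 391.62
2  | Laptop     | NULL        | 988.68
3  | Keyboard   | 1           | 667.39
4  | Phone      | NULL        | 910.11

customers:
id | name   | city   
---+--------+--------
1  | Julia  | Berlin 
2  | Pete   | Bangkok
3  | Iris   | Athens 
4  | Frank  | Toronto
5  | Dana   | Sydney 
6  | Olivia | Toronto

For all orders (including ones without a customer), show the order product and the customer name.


LEFT JOIN keeps every row from orders (the left table); where customer_id has no match in customers, the customer columns become NULL. Walk through each order:
  - order 1 (Headphones): customer_id=4 -> matches Frank
  - order 2 (Laptop): customer_id=NULL, no match -> kept with NULL
  - order 3 (Keyboard): customer_id=1 -> matches Julia
  - order 4 (Phone): customer_id=NULL, no match -> kept with NULL
All 4 rows appear; 2 have NULL customer.

SQL:
SELECT a.product, b.name AS customer
FROM orders a
LEFT JOIN customers b ON a.customer_id = b.id

Result:
product    | customer
-----------+---------
Headphones | Frank   
Laptop     | NULL    
Keyboard   | Julia   
Phone      | NULL    


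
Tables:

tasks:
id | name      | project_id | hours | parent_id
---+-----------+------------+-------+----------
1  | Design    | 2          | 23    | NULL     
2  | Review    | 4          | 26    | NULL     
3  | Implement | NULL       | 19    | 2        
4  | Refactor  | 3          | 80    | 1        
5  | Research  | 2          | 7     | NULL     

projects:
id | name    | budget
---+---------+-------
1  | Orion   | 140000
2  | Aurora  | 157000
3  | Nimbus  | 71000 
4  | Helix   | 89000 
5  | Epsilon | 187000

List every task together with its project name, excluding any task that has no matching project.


INNER JOIN keeps only tasks rows whose project_id matches an id in projects. Walk through each task:
  - task 1 (Design): project_id=2 -> matches Aurora
  - task 2 (Review): project_id=4 -> matches Helix
  - task 3 (Implement): project_id=NULL, no match -> dropped
  - task 4 (Refactor): project_id=3 -> matches Nimbus
  - task 5 (Research): project_id=2 -> matches Aurora
So 1 of 5 rows is dropped.

SQL:
SELECT a.name, b.name AS project
FROM tasks a
INNER JOIN projects b ON a.project_id = b.id

Result:
name     | project
---------+--------
Design   | Aurora 
Review   | Helix  
Refactor | Nimbus 
Research | Aurora 


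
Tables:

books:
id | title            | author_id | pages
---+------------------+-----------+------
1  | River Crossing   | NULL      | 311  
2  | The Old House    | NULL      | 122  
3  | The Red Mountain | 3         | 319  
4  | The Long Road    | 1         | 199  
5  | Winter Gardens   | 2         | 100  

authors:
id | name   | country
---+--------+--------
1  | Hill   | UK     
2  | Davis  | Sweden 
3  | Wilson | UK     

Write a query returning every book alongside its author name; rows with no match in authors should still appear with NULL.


LEFT JOIN keeps every row from books (the left table); where author_id has no match in authors, the author columns become NULL. Walk through each book:
  - book 1 (River Crossing): author_id=NULL, no match -> kept with NULL
  - book 2 (The Old House): author_id=NULL, no match -> kept with NULL
  - book 3 (The Red Mountain): author_id=3 -> matches Wilson
  - book 4 (The Long Road): author_id=1 -> matches Hill
  - book 5 (Winter Gardens): author_id=2 -> matches Davis
All 5 rows appear; 2 have NULL author.

SQL:
SELECT a.title, b.name AS author
FROM books a
LEFT JOIN authors b ON a.author_id = b.id

Result:
title            | author
-----------------+-------
River Crossing   | NULL  
The Old House    | NULL  
The Red Mountain | Wilson
The Long Road    | Hill  
Winter Gardens   | Davis 


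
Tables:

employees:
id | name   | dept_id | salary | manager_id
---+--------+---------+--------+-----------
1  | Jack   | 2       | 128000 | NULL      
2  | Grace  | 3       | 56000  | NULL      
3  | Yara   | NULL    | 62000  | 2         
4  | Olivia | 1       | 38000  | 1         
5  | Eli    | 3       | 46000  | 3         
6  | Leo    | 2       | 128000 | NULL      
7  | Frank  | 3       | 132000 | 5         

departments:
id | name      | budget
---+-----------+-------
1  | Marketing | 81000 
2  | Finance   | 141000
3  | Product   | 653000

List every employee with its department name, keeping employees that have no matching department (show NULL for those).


LEFT JOIN keeps every row from employees (the left table); where dept_id has no match in departments, the department columns become NULL. Walk through each employee:
  - employee 1 (Jack): dept_id=2 -> matches Finance
  - employee 2 (Grace): dept_id=3 -> matches Product
  - employee 3 (Yara): dept_id=NULL, no match -> kept with NULL
  - employee 4 (Olivia): dept_id=1 -> matches Marketing
  - employee 5 (Eli): dept_id=3 -> matches Product
  - employee 6 (Leo): dept_id=2 -> matches Finance
  - employee 7 (Frank): dept_id=3 -> matches Product
All 7 rows appear; 1 has NULL department.

SQL:
SELECT a.name, b.name AS department
FROM employees a
LEFT JOIN departments b ON a.dept_id = b.id

Result:
name   | department
-------+-----------
Jack   | Finance   
Grace  | Product   
Yara   | NULL      
Olivia | Marketing 
Eli    | Product   
Leo    | Finance   
Frank  | Product   


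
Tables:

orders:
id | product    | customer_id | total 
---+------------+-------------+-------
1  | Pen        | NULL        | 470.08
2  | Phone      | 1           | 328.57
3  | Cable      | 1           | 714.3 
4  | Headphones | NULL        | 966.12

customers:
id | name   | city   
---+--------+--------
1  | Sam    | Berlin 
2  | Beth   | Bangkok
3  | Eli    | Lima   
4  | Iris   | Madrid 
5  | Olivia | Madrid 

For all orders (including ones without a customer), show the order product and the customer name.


LEFT JOIN keeps every row from orders (the left table); where customer_id has no match in customers, the customer columns become NULL. Walk through each order:
  - order 1 (Pen): customer_id=NULL, no match -> kept with NULL
  - order 2 (Phone): customer_id=1 -> matches Sam
  - order 3 (Cable): customer_id=1 -> matches Sam
  - order 4 (Headphones): customer_id=NULL, no match -> kept with NULL
All 4 rows appear; 2 have NULL customer.

SQL:
SELECT a.product, b.name AS customer
FROM orders a
LEFT JOIN customers b ON a.customer_id = b.id

Result:
product    | customer
-----------+---------
Pen        | NULL    
Phone      | Sam     
Cable      | Sam     
Headphones | NULL    


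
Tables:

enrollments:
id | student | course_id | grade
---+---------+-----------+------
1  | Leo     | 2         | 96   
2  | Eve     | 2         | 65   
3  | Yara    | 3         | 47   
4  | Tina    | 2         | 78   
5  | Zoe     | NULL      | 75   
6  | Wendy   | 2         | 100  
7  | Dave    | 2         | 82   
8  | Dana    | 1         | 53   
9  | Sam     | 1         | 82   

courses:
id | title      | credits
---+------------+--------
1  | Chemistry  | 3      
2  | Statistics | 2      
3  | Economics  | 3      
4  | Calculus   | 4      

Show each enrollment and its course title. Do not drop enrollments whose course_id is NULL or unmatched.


LEFT JOIN keeps every row from enrollments (the left table); where course_id has no match in courses, the course columns become NULL. Walk through each enrollment:
  - enrollment 1 (Leo): course_id=2 -> matches Statistics
  - enrollment 2 (Eve): course_id=2 -> matches Statistics
  - enrollment 3 (Yara): course_id=3 -> matches Economics
  - enrollment 4 (Tina): course_id=2 -> matches Statistics
  - enrollment 5 (Zoe): course_id=NULL, no match -> kept with NULL
  - enrollment 6 (Wendy): course_id=2 -> matches Statistics
  - enrollment 7 (Dave): course_id=2 -> matches Statistics
  - enrollment 8 (Dana): course_id=1 -> matches Chemistry
  - enrollment 9 (Sam): course_id=1 -> matches Chemistry
All 9 rows appear; 1 has NULL course.

SQL:
SELECT a.student, b.title AS course
FROM enrollments a
LEFT JOIN courses b ON a.course_id = b.id

Result:
student | course    
--------+-----------
Leo     | Statistics
Eve     | Statistics
Yara    | Economics 
Tina    | Statistics
Zoe     | NULL      
Wendy   | Statistics
Dave    | Statistics
Dana    | Chemistry 
Sam     | Chemistry 


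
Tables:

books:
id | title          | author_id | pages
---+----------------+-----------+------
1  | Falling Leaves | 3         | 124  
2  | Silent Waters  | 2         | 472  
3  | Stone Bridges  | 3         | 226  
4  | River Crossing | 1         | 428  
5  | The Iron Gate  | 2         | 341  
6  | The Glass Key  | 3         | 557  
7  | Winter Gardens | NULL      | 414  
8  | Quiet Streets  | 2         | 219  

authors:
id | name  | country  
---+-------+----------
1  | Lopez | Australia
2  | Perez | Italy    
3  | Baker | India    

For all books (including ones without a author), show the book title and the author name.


LEFT JOIN keeps every row from books (the left table); where author_id has no match in authors, the author columns become NULL. Walk through each book:
  - book 1 (Falling Leaves): author_id=3 -> matches Baker
  - book 2 (Silent Waters): author_id=2 -> matches Perez
  - book 3 (Stone Bridges): author_id=3 -> matches Baker
  - book 4 (River Crossing): author_id=1 -> matches Lopez
  - book 5 (The Iron Gate): author_id=2 -> matches Perez
  - book 6 (The Glass Key): author_id=3 -> matches Baker
  - book 7 (Winter Gardens): author_id=NULL, no match -> kept with NULL
  - book 8 (Quiet Streets): author_id=2 -> matches Perez
All 8 rows appear; 1 has NULL author.

SQL:
SELECT a.title, b.name AS author
FROM books a
LEFT JOIN authors b ON a.author_id = b.id

Result:
title          | author
---------------+-------
Falling Leaves | Baker 
Silent Waters  | Perez 
Stone Bridges  | Baker 
River Crossing | Lopez 
The Iron Gate  | Perez 
The Glass Key  | Baker 
Winter Gardens | NULL  
Quiet Streets  | Perez 


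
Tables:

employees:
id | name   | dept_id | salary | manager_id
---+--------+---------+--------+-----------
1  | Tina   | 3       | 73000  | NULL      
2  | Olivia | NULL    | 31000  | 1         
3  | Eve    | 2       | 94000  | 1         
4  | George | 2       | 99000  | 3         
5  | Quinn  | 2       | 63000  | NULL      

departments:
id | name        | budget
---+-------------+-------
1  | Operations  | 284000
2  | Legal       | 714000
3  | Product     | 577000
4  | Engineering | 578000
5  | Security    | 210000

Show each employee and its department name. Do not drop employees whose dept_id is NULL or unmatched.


LEFT JOIN keeps every row from employees (the left table); where dept_id has no match in departments, the department columns become NULL. Walk through each employee:
  - employee 1 (Tina): dept_id=3 -> matches Product
  - employee 2 (Olivia): dept_id=NULL, no match -> kept with NULL
  - employee 3 (Eve): dept_id=2 -> matches Legal
  - employee 4 (George): dept_id=2 -> matches Legal
  - employee 5 (Quinn): dept_id=2 -> matches Legal
All 5 rows appear; 1 has NULL department.

SQL:
SELECT a.name, b.name AS department
FROM employees a
LEFT JOIN departments b ON a.dept_id = b.id

Result:
name   | department
-------+-----------
Tina   | Product   
Olivia | NULL      
Eve    | Legal     
George | Legal     
Quinn  | Legal     


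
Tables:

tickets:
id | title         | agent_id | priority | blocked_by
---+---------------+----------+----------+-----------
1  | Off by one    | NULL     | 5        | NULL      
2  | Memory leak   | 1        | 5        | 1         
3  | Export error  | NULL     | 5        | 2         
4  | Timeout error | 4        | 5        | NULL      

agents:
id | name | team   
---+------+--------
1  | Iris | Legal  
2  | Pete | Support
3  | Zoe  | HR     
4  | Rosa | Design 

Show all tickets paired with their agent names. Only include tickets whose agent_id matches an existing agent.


INNER JOIN keeps only tickets rows whose agent_id matches an id in agents. Walk through each ticket:
  - ticket 1 (Off by one): agent_id=NULL, no match -> dropped
  - ticket 2 (Memory leak): agent_id=1 -> matches Iris
  - ticket 3 (Export error): agent_id=NULL, no match -> dropped
  - ticket 4 (Timeout error): agent_id=4 -> matches Rosa
So 2 of 4 rows are dropped.

SQL:
SELECT a.title, b.name AS agent
FROM tickets a
INNER JOIN agents b ON a.agent_id = b.id

Result:
title         | agent
--------------+------
Memory leak   | Iris 
Timeout error | Rosa 


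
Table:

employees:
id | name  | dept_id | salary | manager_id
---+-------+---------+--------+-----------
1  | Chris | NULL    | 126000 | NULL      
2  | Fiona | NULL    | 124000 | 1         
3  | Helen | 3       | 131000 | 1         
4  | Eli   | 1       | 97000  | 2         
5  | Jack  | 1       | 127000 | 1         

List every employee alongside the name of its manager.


This is a self-join: employees is joined to a second copy of itself, matching each row's manager_id to another row's id. Use LEFT JOIN so rows with manager_id=NULL are kept.
  - employee 1 (Chris): manager_id=NULL -> NULL
  - employee 2 (Fiona): manager_id=1 -> Chris
  - employee 3 (Helen): manager_id=1 -> Chris
  - employee 4 (Eli): manager_id=2 -> Fiona
  - employee 5 (Jack): manager_id=1 -> Chris

SQL:
SELECT a.name AS item, b.name AS manager
FROM employees a
LEFT JOIN employees b ON a.manager_id = b.id

Result:
item  | manager
------+--------
Chris | NULL   
Fiona | Chris  
Helen | Chris  
Eli   | Fiona  
Jack  | Chris  


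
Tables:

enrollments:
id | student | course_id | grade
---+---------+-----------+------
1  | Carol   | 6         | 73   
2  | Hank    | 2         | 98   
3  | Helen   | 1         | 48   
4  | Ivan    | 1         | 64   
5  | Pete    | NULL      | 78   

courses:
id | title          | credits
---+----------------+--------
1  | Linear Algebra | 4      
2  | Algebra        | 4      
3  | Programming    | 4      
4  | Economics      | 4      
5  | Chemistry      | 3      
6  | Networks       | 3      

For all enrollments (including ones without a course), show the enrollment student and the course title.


LEFT JOIN keeps every row from enrollments (the left table); where course_id has no match in courses, the course columns become NULL. Walk through each enrollment:
  - enrollment 1 (Carol): course_id=6 -> matches Networks
  - enrollment 2 (Hank): course_id=2 -> matches Algebra
  - enrollment 3 (Helen): course_id=1 -> matches Linear Algebra
  - enrollment 4 (Ivan): course_id=1 -> matches Linear Algebra
  - enrollment 5 (Pete): course_id=NULL, no match -> kept with NULL
All 5 rows appear; 1 has NULL course.

SQL:
SELECT a.student, b.title AS course
FROM enrollments a
LEFT JOIN courses b ON a.course_id = b.id

Result:
student | course        
--------+---------------
Carol   | Networks      
Hank    | Algebra       
Helen   | Linear Algebra
Ivan    | Linear Algebra
Pete    | NULL          


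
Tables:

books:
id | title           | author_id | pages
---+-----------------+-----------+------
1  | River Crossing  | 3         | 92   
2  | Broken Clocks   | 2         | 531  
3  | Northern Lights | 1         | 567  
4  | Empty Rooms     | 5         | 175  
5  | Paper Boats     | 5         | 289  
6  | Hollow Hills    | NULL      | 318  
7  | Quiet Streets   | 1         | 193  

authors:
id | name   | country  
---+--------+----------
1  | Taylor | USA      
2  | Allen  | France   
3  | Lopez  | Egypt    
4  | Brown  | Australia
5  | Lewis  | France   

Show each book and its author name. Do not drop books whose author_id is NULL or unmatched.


LEFT JOIN keeps every row from books (the left table); where author_id has no match in authors, the author columns become NULL. Walk through each book:
  - book 1 (River Crossing): author_id=3 -> matches Lopez
  - book 2 (Broken Clocks): author_id=2 -> matches Allen
  - book 3 (Northern Lights): author_id=1 -> matches Taylor
  - book 4 (Empty Rooms): author_id=5 -> matches Lewis
  - book 5 (Paper Boats): author_id=5 -> matches Lewis
  - book 6 (Hollow Hills): author_id=NULL, no match -> kept with NULL
  - book 7 (Quiet Streets): author_id=1 -> matches Taylor
All 7 rows appear; 1 has NULL author.

SQL:
SELECT a.title, b.name AS author
FROM books a
LEFT JOIN authors b ON a.author_id = b.id

Result:
title           | author
----------------+-------
River Crossing  | Lopez 
Broken Clocks   | Allen 
Northern Lights | Taylor
Empty Rooms     | Lewis 
Paper Boats     | Lewis 
Hollow Hills    | NULL  
Quiet Streets   | Taylor


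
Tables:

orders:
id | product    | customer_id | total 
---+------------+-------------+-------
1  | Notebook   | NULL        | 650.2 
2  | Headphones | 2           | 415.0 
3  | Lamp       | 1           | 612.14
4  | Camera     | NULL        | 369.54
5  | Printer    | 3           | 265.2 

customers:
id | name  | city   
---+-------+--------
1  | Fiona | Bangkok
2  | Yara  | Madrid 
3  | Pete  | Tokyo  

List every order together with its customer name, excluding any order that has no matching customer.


INNER JOIN keeps only orders rows whose customer_id matches an id in customers. Walk through each order:
  - order 1 (Notebook): customer_id=NULL, no match -> dropped
  - order 2 (Headphones): customer_id=2 -> matches Yara
  - order 3 (Lamp): customer_id=1 -> matches Fiona
  - order 4 (Camera): customer_id=NULL, no match -> dropped
  - order 5 (Printer): customer_id=3 -> matches Pete
So 2 of 5 rows are dropped.

SQL:
SELECT a.product, b.name AS customer
FROM orders a
INNER JOIN customers b ON a.customer_id = b.id

Result:
product    | customer
-----------+---------
Headphones | Yara    
Lamp       | Fiona   
Printer    | Pete    


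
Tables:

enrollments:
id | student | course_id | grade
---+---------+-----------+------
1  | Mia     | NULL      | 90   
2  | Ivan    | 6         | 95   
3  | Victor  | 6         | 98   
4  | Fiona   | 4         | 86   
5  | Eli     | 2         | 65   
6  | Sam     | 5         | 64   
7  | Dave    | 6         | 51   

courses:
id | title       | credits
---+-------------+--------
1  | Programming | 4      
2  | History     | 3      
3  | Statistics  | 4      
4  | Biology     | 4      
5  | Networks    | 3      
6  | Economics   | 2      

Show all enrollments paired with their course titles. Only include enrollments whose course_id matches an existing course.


INNER JOIN keeps only enrollments rows whose course_id matches an id in courses. Walk through each enrollment:
  - enrollment 1 (Mia): course_id=NULL, no match -> dropped
  - enrollment 2 (Ivan): course_id=6 -> matches Economics
  - enrollment 3 (Victor): course_id=6 -> matches Economics
  - enrollment 4 (Fiona): course_id=4 -> matches Biology
  - enrollment 5 (Eli): course_id=2 -> matches History
  - enrollment 6 (Sam): course_id=5 -> matches Networks
  - enrollment 7 (Dave): course_id=6 -> matches Economics
So 1 of 7 rows is dropped.

SQL:
SELECT a.student, b.title AS course
FROM enrollments a
INNER JOIN courses b ON a.course_id = b.id

Result:
student | course   
--------+----------
Ivan    | Economics
Victor  | Economics
Fiona   | Biology  
Eli     | History  
Sam     | Networks 
Dave    | Economics


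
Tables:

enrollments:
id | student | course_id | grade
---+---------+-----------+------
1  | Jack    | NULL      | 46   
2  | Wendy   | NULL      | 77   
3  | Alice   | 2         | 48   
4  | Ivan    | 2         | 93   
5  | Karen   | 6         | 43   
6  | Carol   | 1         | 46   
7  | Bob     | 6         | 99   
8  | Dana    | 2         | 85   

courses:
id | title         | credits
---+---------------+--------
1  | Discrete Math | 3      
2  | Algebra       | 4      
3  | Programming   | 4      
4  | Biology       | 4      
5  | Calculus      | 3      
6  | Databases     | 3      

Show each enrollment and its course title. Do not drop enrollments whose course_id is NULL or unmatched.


LEFT JOIN keeps every row from enrollments (the left table); where course_id has no match in courses, the course columns become NULL. Walk through each enrollment:
  - enrollment 1 (Jack): course_id=NULL, no match -> kept with NULL
  - enrollment 2 (Wendy): course_id=NULL, no match -> kept with NULL
  - enrollment 3 (Alice): course_id=2 -> matches Algebra
  - enrollment 4 (Ivan): course_id=2 -> matches Algebra
  - enrollment 5 (Karen): course_id=6 -> matches Databases
  - enrollment 6 (Carol): course_id=1 -> matches Discrete Math
  - enrollment 7 (Bob): course_id=6 -> matches Databases
  - enrollment 8 (Dana): course_id=2 -> matches Algebra
All 8 rows appear; 2 have NULL course.

SQL:
SELECT a.student, b.title AS course
FROM enrollments a
LEFT JOIN courses b ON a.course_id = b.id

Result:
student | course       
--------+--------------
Jack    | NULL         
Wendy   | NULL         
Alice   | Algebra      
Ivan    | Algebra      
Karen   | Databases    
Carol   | Discrete Math
Bob     | Databases    
Dana    | Algebra      


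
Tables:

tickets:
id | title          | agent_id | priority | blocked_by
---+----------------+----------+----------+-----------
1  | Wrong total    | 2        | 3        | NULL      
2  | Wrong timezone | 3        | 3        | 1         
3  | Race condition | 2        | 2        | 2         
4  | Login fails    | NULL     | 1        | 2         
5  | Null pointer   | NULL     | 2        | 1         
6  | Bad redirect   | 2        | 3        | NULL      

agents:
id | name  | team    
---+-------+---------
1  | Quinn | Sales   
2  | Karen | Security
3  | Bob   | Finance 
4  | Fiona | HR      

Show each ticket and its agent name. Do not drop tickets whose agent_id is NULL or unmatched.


LEFT JOIN keeps every row from tickets (the left table); where agent_id has no match in agents, the agent columns become NULL. Walk through each ticket:
  - ticket 1 (Wrong total): agent_id=2 -> matches Karen
  - ticket 2 (Wrong timezone): agent_id=3 -> matches Bob
  - ticket 3 (Race condition): agent_id=2 -> matches Karen
  - ticket 4 (Login fails): agent_id=NULL, no match -> kept with NULL
  - ticket 5 (Null pointer): agent_id=NULL, no match -> kept with NULL
  - ticket 6 (Bad redirect): agent_id=2 -> matches Karen
All 6 rows appear; 2 have NULL agent.

SQL:
SELECT a.title, b.name AS agent
FROM tickets a
LEFT JOIN agents b ON a.agent_id = b.id

Result:
title          | agent
---------------+------
Wrong total    | Karen
Wrong timezone | Bob  
Race condition | Karen
Login fails    | NULL 
Null pointer   | NULL 
Bad redirect   | Karen


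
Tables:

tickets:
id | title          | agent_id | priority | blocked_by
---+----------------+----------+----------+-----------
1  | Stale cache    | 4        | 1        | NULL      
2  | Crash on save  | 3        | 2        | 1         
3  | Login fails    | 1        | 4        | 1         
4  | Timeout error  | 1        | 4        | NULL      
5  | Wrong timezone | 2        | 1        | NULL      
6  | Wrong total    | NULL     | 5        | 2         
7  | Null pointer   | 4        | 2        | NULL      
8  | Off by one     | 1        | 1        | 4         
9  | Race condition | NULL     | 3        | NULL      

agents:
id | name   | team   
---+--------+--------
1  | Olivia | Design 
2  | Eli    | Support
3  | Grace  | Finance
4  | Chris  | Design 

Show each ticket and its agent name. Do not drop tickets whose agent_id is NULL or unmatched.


LEFT JOIN keeps every row from tickets (the left table); where agent_id has no match in agents, the agent columns become NULL. Walk through each ticket:
  - ticket 1 (Stale cache): agent_id=4 -> matches Chris
  - ticket 2 (Crash on save): agent_id=3 -> matches Grace
  - ticket 3 (Login fails): agent_id=1 -> matches Olivia
  - ticket 4 (Timeout error): agent_id=1 -> matches Olivia
  - ticket 5 (Wrong timezone): agent_id=2 -> matches Eli
  - ticket 6 (Wrong total): agent_id=NULL, no match -> kept with NULL
  - ticket 7 (Null pointer): agent_id=4 -> matches Chris
  - ticket 8 (Off by one): agent_id=1 -> matches Olivia
  - ticket 9 (Race condition): agent_id=NULL, no match -> kept with NULL
All 9 rows appear; 2 have NULL agent.

SQL:
SELECT a.title, b.name AS agent
FROM tickets a
LEFT JOIN agents b ON a.agent_id = b.id

Result:
title          | agent 
---------------+-------
Stale cache    | Chris 
Crash on save  | Grace 
Login fails    | Olivia
Timeout error  | Olivia
Wrong timezone | Eli   
Wrong total    | NULL  
Null pointer   | Chris 
Off by one     | Olivia
Race condition | NULL  


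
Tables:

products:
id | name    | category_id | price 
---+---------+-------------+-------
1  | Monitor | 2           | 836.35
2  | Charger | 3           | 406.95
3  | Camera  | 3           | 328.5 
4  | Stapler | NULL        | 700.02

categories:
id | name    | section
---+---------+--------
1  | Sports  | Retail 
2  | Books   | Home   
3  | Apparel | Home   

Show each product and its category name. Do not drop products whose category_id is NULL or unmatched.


LEFT JOIN keeps every row from products (the left table); where category_id has no match in categories, the category columns become NULL. Walk through each product:
  - product 1 (Monitor): category_id=2 -> matches Books
  - product 2 (Charger): category_id=3 -> matches Apparel
  - product 3 (Camera): category_id=3 -> matches Apparel
  - product 4 (Stapler): category_id=NULL, no match -> kept with NULL
All 4 rows appear; 1 has NULL category.

SQL:
SELECT a.name, b.name AS category
FROM products a
LEFT JOIN categories b ON a.category_id = b.id

Result:
name    | category
--------+---------
Monitor | Books   
Charger | Apparel 
Camera  | Apparel 
Stapler | NULL    


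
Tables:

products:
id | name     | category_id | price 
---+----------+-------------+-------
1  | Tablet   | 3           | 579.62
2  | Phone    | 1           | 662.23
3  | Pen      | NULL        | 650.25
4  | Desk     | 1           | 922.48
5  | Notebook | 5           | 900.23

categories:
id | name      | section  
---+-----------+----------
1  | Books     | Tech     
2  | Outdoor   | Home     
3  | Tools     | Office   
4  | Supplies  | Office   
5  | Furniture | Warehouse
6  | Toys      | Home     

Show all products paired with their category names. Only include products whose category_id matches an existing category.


INNER JOIN keeps only products rows whose category_id matches an id in categories. Walk through each product:
  - product 1 (Tablet): category_id=3 -> matches Tools
  - product 2 (Phone): category_id=1 -> matches Books
  - product 3 (Pen): category_id=NULL, no match -> dropped
  - product 4 (Desk): category_id=1 -> matches Books
  - product 5 (Notebook): category_id=5 -> matches Furniture
So 1 of 5 rows is dropped.

SQL:
SELECT a.name, b.name AS category
FROM products a
INNER JOIN categories b ON a.category_id = b.id

Result:
name     | category 
---------+----------
Tablet   | Tools    
Phone    | Books    
Desk     | Books    
Notebook | Furniture


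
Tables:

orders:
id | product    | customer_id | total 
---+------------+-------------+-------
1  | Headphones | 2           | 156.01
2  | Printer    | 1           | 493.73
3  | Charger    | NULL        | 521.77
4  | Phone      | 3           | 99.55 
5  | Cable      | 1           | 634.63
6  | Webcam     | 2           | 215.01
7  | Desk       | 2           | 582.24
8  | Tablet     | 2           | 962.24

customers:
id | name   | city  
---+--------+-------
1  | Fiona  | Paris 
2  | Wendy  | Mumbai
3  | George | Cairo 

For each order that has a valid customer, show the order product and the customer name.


INNER JOIN keeps only orders rows whose customer_id matches an id in customers. Walk through each order:
  - order 1 (Headphones): customer_id=2 -> matches Wendy
  - order 2 (Printer): customer_id=1 -> matches Fiona
  - order 3 (Charger): customer_id=NULL, no match -> dropped
  - order 4 (Phone): customer_id=3 -> matches George
  - order 5 (Cable): customer_id=1 -> matches Fiona
  - order 6 (Webcam): customer_id=2 -> matches Wendy
  - order 7 (Desk): customer_id=2 -> matches Wendy
  - order 8 (Tablet): customer_id=2 -> matches Wendy
So 1 of 8 rows is dropped.

SQL:
SELECT a.product, b.name AS customer
FROM orders a
INNER JOIN customers b ON a.customer_id = b.id

Result:
product    | customer
-----------+---------
Headphones | Wendy   
Printer    | Fiona   
Phone      | George  
Cable      | Fiona   
Webcam     | Wendy   
Desk       | Wendy   
Tablet     | Wendy   


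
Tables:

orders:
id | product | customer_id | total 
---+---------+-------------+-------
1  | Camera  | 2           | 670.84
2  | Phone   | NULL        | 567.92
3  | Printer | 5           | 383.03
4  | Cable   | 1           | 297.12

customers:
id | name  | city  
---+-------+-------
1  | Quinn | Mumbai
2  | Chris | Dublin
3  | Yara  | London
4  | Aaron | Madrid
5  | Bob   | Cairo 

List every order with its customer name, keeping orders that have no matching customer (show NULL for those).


LEFT JOIN keeps every row from orders (the left table); where customer_id has no match in customers, the customer columns become NULL. Walk through each order:
  - order 1 (Camera): customer_id=2 -> matches Chris
  - order 2 (Phone): customer_id=NULL, no match -> kept with NULL
  - order 3 (Printer): customer_id=5 -> matches Bob
  - order 4 (Cable): customer_id=1 -> matches Quinn
All 4 rows appear; 1 has NULL customer.

SQL:
SELECT a.product, b.name AS customer
FROM orders a
LEFT JOIN customers b ON a.customer_id = b.id

Result:
product | customer
--------+---------
Camera  | Chris   
Phone   | NULL    
Printer | Bob     
Cable   | Quinn   


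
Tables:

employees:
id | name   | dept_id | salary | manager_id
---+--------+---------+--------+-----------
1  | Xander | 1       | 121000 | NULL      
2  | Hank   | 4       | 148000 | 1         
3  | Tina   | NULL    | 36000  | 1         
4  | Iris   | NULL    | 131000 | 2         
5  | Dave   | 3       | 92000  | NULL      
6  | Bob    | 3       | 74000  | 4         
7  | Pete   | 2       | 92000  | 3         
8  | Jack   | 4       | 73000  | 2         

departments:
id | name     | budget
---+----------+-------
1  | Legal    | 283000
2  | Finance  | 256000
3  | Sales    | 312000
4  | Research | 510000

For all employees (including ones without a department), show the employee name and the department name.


LEFT JOIN keeps every row from employees (the left table); where dept_id has no match in departments, the department columns become NULL. Walk through each employee:
  - employee 1 (Xander): dept_id=1 -> matches Legal
  - employee 2 (Hank): dept_id=4 -> matches Research
  - employee 3 (Tina): dept_id=NULL, no match -> kept with NULL
  - employee 4 (Iris): dept_id=NULL, no match -> kept with NULL
  - employee 5 (Dave): dept_id=3 -> matches Sales
  - employee 6 (Bob): dept_id=3 -> matches Sales
  - employee 7 (Pete): dept_id=2 -> matches Finance
  - employee 8 (Jack): dept_id=4 -> matches Research
All 8 rows appear; 2 have NULL department.

SQL:
SELECT a.name, b.name AS department
FROM employees a
LEFT JOIN departments b ON a.dept_id = b.id

Result:
name   | department
-------+-----------
Xander | Legal     
Hank   | Research  
Tina   | NULL      
Iris   | NULL      
Dave   | Sales     
Bob    | Sales     
Pete   | Finance   
Jack   | Research  


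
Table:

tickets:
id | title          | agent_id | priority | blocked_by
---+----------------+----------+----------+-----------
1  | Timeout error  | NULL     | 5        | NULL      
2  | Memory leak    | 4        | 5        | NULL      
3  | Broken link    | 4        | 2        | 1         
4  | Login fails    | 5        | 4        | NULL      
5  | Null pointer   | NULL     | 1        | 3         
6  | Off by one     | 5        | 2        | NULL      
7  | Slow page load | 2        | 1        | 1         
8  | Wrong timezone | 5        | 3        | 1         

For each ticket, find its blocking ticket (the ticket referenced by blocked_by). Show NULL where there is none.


This is a self-join: tickets is joined to a second copy of itself, matching each row's blocked_by to another row's id. Use LEFT JOIN so rows with blocked_by=NULL are kept.
  - ticket 1 (Timeout error): blocked_by=NULL -> NULL
  - ticket 2 (Memory leak): blocked_by=NULL -> NULL
  - ticket 3 (Broken link): blocked_by=1 -> Timeout error
  - ticket 4 (Login fails): blocked_by=NULL -> NULL
  - ticket 5 (Null pointer): blocked_by=3 -> Broken link
  - ticket 6 (Off by one): blocked_by=NULL -> NULL
  - ticket 7 (Slow page load): blocked_by=1 -> Timeout error
  - ticket 8 (Wrong timezone): blocked_by=1 -> Timeout error

SQL:
SELECT a.title AS item, b.title AS blocked_by
FROM tickets a
LEFT JOIN tickets b ON a.blocked_by = b.id

Result:
item           | blocked_by   
---------------+--------------
Timeout error  | NULL         
Memory leak    | NULL         
Broken link    | Timeout error
Login fails    | NULL         
Null pointer   | Broken link  
Off by one     | NULL         
Slow page load | Timeout error
Wrong timezone | Timeout error


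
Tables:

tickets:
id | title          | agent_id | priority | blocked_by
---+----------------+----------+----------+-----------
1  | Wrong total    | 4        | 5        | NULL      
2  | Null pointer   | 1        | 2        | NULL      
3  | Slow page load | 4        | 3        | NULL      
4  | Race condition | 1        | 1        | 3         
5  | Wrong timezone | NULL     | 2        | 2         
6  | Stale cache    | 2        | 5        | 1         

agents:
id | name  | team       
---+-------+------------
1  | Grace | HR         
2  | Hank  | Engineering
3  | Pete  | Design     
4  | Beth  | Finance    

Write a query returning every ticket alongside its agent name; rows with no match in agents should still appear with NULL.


LEFT JOIN keeps every row from tickets (the left table); where agent_id has no match in agents, the agent columns become NULL. Walk through each ticket:
  - ticket 1 (Wrong total): agent_id=4 -> matches Beth
  - ticket 2 (Null pointer): agent_id=1 -> matches Grace
  - ticket 3 (Slow page load): agent_id=4 -> matches Beth
  - ticket 4 (Race condition): agent_id=1 -> matches Grace
  - ticket 5 (Wrong timezone): agent_id=NULL, no match -> kept with NULL
  - ticket 6 (Stale cache): agent_id=2 -> matches Hank
All 6 rows appear; 1 has NULL agent.

SQL:
SELECT a.title, b.name AS agent
FROM tickets a
LEFT JOIN agents b ON a.agent_id = b.id

Result:
title          | agent
---------------+------
Wrong total    | Beth 
Null pointer   | Grace
Slow page load | Beth 
Race condition | Grace
Wrong timezone | NULL 
Stale cache    | Hank 


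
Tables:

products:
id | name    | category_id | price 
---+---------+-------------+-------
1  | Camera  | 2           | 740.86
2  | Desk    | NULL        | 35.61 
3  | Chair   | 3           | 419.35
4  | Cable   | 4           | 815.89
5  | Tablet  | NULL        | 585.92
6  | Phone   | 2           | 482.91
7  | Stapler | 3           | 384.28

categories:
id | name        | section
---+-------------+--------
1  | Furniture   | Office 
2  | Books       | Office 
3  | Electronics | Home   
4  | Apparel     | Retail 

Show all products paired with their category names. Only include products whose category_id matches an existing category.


INNER JOIN keeps only products rows whose category_id matches an id in categories. Walk through each product:
  - product 1 (Camera): category_id=2 -> matches Books
  - product 2 (Desk): category_id=NULL, no match -> dropped
  - product 3 (Chair): category_id=3 -> matches Electronics
  - product 4 (Cable): category_id=4 -> matches Apparel
  - product 5 (Tablet): category_id=NULL, no match -> dropped
  - product 6 (Phone): category_id=2 -> matches Books
  - product 7 (Stapler): category_id=3 -> matches Electronics
So 2 of 7 rows are dropped.

SQL:
SELECT a.name, b.name AS category
FROM products a
INNER JOIN categories b ON a.category_id = b.id

Result:
name    | category   
--------+------------
Camera  | Books      
Chair   | Electronics
Cable   | Apparel    
Phone   | Books      
Stapler | Electronics


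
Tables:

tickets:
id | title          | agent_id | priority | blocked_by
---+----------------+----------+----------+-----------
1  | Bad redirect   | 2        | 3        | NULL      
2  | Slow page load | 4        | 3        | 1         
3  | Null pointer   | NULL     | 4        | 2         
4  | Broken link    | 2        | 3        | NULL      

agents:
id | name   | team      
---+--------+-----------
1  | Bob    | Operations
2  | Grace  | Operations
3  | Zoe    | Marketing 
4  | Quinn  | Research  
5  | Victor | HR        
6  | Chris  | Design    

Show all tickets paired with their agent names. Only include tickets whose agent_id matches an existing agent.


INNER JOIN keeps only tickets rows whose agent_id matches an id in agents. Walk through each ticket:
  - ticket 1 (Bad redirect): agent_id=2 -> matches Grace
  - ticket 2 (Slow page load): agent_id=4 -> matches Quinn
  - ticket 3 (Null pointer): agent_id=NULL, no match -> dropped
  - ticket 4 (Broken link): agent_id=2 -> matches Grace
So 1 of 4 rows is dropped.

SQL:
SELECT a.title, b.name AS agent
FROM tickets a
INNER JOIN agents b ON a.agent_id = b.id

Result:
title          | agent
---------------+------
Bad redirect   | Grace
Slow page load | Quinn
Broken link    | Grace


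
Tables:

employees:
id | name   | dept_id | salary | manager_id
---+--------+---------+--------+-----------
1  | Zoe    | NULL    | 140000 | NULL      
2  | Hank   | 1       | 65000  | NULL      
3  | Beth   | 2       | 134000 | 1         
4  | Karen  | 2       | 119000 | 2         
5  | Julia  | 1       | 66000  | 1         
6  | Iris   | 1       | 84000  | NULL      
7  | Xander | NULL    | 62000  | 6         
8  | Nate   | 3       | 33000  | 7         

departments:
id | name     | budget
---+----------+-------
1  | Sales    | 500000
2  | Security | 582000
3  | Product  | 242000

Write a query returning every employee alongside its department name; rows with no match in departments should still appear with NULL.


LEFT JOIN keeps every row from employees (the left table); where dept_id has no match in departments, the department columns become NULL. Walk through each employee:
  - employee 1 (Zoe): dept_id=NULL, no match -> kept with NULL
  - employee 2 (Hank): dept_id=1 -> matches Sales
  - employee 3 (Beth): dept_id=2 -> matches Security
  - employee 4 (Karen): dept_id=2 -> matches Security
  - employee 5 (Julia): dept_id=1 -> matches Sales
  - employee 6 (Iris): dept_id=1 -> matches Sales
  - employee 7 (Xander): dept_id=NULL, no match -> kept with NULL
  - employee 8 (Nate): dept_id=3 -> matches Product
All 8 rows appear; 2 have NULL department.

SQL:
SELECT a.name, b.name AS department
FROM employees a
LEFT JOIN departments b ON a.dept_id = b.id

Result:
name   | department
-------+-----------
Zoe    | NULL      
Hank   | Sales     
Beth   | Security  
Karen  | Security  
Julia  | Sales     
Iris   | Sales     
Xander | NULL      
Nate   | Product   


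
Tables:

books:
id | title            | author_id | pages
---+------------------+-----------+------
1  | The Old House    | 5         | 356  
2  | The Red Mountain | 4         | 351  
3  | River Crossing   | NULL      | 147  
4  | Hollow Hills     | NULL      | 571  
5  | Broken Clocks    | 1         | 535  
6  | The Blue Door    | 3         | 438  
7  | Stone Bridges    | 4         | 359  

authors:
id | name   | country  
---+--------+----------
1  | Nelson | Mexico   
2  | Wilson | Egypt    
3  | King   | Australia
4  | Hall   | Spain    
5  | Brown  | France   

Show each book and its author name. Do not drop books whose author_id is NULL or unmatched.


LEFT JOIN keeps every row from books (the left table); where author_id has no match in authors, the author columns become NULL. Walk through each book:
  - book 1 (The Old House): author_id=5 -> matches Brown
  - book 2 (The Red Mountain): author_id=4 -> matches Hall
  - book 3 (River Crossing): author_id=NULL, no match -> kept with NULL
  - book 4 (Hollow Hills): author_id=NULL, no match -> kept with NULL
  - book 5 (Broken Clocks): author_id=1 -> matches Nelson
  - book 6 (The Blue Door): author_id=3 -> matches King
  - book 7 (Stone Bridges): author_id=4 -> matches Hall
All 7 rows appear; 2 have NULL author.

SQL:
SELECT a.title, b.name AS author
FROM books a
LEFT JOIN authors b ON a.author_id = b.id

Result:
title            | author
-----------------+-------
The Old House    | Brown 
The Red Mountain | Hall  
River Crossing   | NULL  
Hollow Hills     | NULL  
Broken Clocks    | Nelson
The Blue Door    | King  
Stone Bridges    | Hall  
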